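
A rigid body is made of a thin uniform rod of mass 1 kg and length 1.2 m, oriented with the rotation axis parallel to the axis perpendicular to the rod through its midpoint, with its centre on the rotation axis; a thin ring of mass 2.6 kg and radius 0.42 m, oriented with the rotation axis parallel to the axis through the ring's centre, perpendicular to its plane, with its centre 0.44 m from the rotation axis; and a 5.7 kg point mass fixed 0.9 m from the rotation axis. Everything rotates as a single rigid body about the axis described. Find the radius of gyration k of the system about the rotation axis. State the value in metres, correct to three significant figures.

0.783

Thin rod: I_cm = (1/12)ML² = (1/12)(1)(1.2)² = 0.12 kg·m²; axis through the centre, so I = 0.12 kg·m².
Thin ring: I_cm = MR² = (2.6)(0.42)² = 0.45864 kg·m²; centre at d = 0.44 m, so the parallel axis theorem gives I = 0.45864 + (2.6)(0.44)² = 0.962 kg·m².
Point mass: I_cm = 0; centre at d = 0.9 m, so the parallel axis theorem gives I = 0 + (5.7)(0.9)² = 4.617 kg·m².
Total I = 5.699 kg·m²; total mass M = 9.3 kg.
k = √(I/M) = √(5.699/9.3) = 0.78281 m.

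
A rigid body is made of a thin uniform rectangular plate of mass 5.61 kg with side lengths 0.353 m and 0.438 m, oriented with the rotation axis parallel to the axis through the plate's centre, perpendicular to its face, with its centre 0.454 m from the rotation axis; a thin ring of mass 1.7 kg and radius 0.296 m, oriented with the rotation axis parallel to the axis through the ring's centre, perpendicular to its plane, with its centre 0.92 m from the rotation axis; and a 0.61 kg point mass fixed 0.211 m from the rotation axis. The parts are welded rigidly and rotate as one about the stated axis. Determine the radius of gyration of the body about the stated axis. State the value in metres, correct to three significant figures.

Rectangular plate: I_cm = (1/12)M(a²+b²) = (1/12)(5.61)[(0.353)² + (0.438)²] = 0.14794 kg m^2; centre at d = 0.454 m, so the parallel axis theorem gives I = 0.14794 + (5.61)(0.454)² = 1.3043 kg m^2.
Thin ring: I_cm = MR² = (1.7)(0.296)² = 0.14895 kg m^2; centre at d = 0.92 m, so the parallel axis theorem gives I = 0.14895 + (1.7)(0.92)² = 1.5878 kg m^2.
Point mass: I_cm = 0; centre at d = 0.211 m, so the parallel axis theorem gives I = 0 + (0.61)(0.211)² = 0.027158 kg m^2.
Total I = 2.9192 kg m^2; total mass M = 7.92 kg.
k = √(I/M) = √(2.9192/7.92) = 0.60712 m.

0.607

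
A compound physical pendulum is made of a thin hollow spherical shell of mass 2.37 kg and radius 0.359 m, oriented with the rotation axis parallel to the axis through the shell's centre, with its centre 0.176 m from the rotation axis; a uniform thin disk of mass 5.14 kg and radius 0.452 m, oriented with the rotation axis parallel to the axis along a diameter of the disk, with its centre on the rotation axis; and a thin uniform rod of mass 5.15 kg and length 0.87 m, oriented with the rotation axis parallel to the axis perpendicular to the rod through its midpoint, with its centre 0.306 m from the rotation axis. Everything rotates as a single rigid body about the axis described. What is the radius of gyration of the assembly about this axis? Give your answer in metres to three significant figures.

Spherical shell: I_cm = (2/3)MR² = (2/3)(2.37)(0.359)² = 0.20363 kg·m²; centre at d = 0.176 m, so the parallel axis theorem gives I = 0.20363 + (2.37)(0.176)² = 0.27705 kg·m².
Thin disk: I_cm = (1/4)MR² = (1/4)(5.14)(0.452)² = 0.26253 kg·m²; axis through the centre, so I = 0.26253 kg·m².
Thin rod: I_cm = (1/12)ML² = (1/12)(5.15)(0.87)² = 0.32484 kg·m²; centre at d = 0.306 m, so the parallel axis theorem gives I = 0.32484 + (5.15)(0.306)² = 0.80706 kg·m².
Total I = 1.3466 kg·m²; total mass M = 12.66 kg.
k = √(I/M) = √(1.3466/12.66) = 0.32614 m.

0.326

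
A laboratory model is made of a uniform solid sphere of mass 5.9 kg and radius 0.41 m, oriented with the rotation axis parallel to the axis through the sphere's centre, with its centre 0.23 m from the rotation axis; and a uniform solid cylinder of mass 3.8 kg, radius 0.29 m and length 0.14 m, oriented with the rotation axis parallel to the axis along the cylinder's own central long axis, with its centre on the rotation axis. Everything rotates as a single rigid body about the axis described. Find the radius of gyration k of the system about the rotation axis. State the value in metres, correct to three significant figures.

Solid sphere: I_cm = (2/5)MR² = (2/5)(5.9)(0.41)² = 0.39672 kg m²; centre at d = 0.23 m, so the parallel axis theorem gives I = 0.39672 + (5.9)(0.23)² = 0.70883 kg m².
Solid cylinder: I_cm = (1/2)MR² = (1/2)(3.8)(0.29)² = 0.15979 kg m²; axis through the centre, so I = 0.15979 kg m².
Total I = 0.86862 kg m²; total mass M = 9.7 kg.
k = √(I/M) = √(0.86862/9.7) = 0.29925 m.

0.299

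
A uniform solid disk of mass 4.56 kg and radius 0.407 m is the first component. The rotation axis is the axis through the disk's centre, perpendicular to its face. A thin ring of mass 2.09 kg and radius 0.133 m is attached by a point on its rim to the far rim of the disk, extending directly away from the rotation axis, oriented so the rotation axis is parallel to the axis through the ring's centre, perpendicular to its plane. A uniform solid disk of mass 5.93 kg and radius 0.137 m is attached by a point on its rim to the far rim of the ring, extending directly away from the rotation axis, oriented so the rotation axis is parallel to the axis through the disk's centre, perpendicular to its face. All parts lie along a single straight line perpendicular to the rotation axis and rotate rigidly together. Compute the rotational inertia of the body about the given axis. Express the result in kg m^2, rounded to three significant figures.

Solid disk: I_cm = (1/2)MR² = (1/2)(4.56)(0.407)² = 0.37768 kg m^2; axis through the centre, so I = 0.37768 kg m^2.
Thin ring: I_cm = MR² = (2.09)(0.133)² = 0.03697 kg m^2; centre at d = 0.407 + 0.133 = 0.54 m, so I = I_cm + Md² gives I = 0.03697 + (2.09)(0.54)² = 0.64641 kg m^2.
Solid disk: I_cm = (1/2)MR² = (1/2)(5.93)(0.137)² = 0.05565 kg m^2; centre at d = 0.407 + 0.133 + 0.133 + 0.137 = 0.81 m, so I = I_cm + Md² gives I = 0.05565 + (5.93)(0.81)² = 3.9463 kg m^2.
Total I = 0.37768 + 0.64641 + 3.9463 = 4.9704 kg m^2.

4.97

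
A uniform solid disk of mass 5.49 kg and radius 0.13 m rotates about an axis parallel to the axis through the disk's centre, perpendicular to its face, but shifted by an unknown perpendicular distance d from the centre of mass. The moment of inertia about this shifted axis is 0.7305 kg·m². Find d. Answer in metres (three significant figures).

About the centre-of-mass axis, I_cm = (1/2)MR² = (1/2)(5.49)(0.13)² = 0.046391 kg·m².
Parallel axis theorem: I = I_cm + Md², so Md² = 0.7305 − 0.046391 = 0.68411 kg·m².
d = √(0.68411 / 5.49) = 0.353 m.

0.353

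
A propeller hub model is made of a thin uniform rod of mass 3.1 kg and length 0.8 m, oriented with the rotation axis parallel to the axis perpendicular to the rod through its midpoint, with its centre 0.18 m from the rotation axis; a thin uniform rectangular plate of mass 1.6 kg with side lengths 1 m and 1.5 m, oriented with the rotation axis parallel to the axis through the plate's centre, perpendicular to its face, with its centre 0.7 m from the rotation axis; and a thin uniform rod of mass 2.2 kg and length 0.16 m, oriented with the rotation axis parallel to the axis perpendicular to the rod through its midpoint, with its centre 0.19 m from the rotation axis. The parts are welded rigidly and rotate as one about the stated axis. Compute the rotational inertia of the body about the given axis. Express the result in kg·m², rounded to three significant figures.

1.57

Thin rod: I_cm = (1/12)ML² = (1/12)(3.1)(0.8)² = 0.16533 kg·m²; centre at d = 0.18 m, so the parallel axis theorem gives I = 0.16533 + (3.1)(0.18)² = 0.26577 kg·m².
Rectangular plate: I_cm = (1/12)M(a²+b²) = (1/12)(1.6)[(1)² + (1.5)²] = 0.43333 kg·m²; centre at d = 0.7 m, so the parallel axis theorem gives I = 0.43333 + (1.6)(0.7)² = 1.2173 kg·m².
Thin rod: I_cm = (1/12)ML² = (1/12)(2.2)(0.16)² = 0.0046933 kg·m²; centre at d = 0.19 m, so the parallel axis theorem gives I = 0.0046933 + (2.2)(0.19)² = 0.084113 kg·m².
Total I = 0.26577 + 1.2173 + 0.084113 = 1.5672 kg·m².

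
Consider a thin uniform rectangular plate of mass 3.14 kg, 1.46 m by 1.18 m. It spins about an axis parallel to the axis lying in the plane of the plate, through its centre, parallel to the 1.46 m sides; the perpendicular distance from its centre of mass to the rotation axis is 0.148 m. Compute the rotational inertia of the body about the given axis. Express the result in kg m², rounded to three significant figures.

0.433

I_cm = (1/12)Mb² = (1/12)(3.14)(1.18)² = 0.36434 kg m²; centre at d = 0.148 m, so the parallel axis theorem gives I = 0.36434 + (3.14)(0.148)² = 0.43312 kg m².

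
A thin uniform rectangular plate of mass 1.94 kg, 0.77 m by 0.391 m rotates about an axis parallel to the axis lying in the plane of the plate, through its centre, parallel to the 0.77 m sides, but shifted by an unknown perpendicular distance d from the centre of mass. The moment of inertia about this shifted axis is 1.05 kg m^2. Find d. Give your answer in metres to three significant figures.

About the centre-of-mass axis, I_cm = (1/12)Mb² = (1/12)(1.94)(0.391)² = 0.024716 kg m^2.
Parallel axis theorem: I = I_cm + Md², so Md² = 1.05 − 0.024716 = 1.0253 kg m^2.
d = √(1.0253 / 1.94) = 0.72698 m.

0.727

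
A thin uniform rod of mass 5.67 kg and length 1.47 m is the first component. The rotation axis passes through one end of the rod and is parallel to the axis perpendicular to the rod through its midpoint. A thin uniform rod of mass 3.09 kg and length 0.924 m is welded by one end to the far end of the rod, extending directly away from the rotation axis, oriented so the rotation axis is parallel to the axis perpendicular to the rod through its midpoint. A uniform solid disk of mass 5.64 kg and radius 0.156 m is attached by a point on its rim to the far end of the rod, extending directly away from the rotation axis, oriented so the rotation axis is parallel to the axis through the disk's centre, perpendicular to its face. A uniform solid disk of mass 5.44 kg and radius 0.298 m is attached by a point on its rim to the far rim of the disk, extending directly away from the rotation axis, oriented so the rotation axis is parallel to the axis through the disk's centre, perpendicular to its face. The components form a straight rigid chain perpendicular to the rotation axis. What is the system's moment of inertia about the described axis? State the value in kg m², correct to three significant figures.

102

Thin rod: I_cm = (1/12)ML² = (1/12)(5.67)(1.47)² = 1.021 kg m²; centre at d = 0.735 m, so the parallel axis theorem gives I = 1.021 + (5.67)(0.735)² = 4.0841 kg m².
Thin rod: I_cm = (1/12)ML² = (1/12)(3.09)(0.924)² = 0.21985 kg m²; centre at d = 0.735 + 0.735 + 0.462 = 1.932 m, so the parallel axis theorem gives I = 0.21985 + (3.09)(1.932)² = 11.754 kg m².
Solid disk: I_cm = (1/2)MR² = (1/2)(5.64)(0.156)² = 0.068628 kg m²; centre at d = 0.735 + 0.735 + 0.462 + 0.462 + 0.156 = 2.55 m, so the parallel axis theorem gives I = 0.068628 + (5.64)(2.55)² = 36.743 kg m².
Solid disk: I_cm = (1/2)MR² = (1/2)(5.44)(0.298)² = 0.24155 kg m²; centre at d = 0.735 + 0.735 + 0.462 + 0.462 + 0.156 + 0.156 + 0.298 = 3.004 m, so the parallel axis theorem gives I = 0.24155 + (5.44)(3.004)² = 49.332 kg m².
Total I = 4.0841 + 11.754 + 36.743 + 49.332 = 101.91 kg m².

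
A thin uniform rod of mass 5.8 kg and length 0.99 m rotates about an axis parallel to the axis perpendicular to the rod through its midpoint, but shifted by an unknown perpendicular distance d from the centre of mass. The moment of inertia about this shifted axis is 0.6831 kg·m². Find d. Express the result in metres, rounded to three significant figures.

0.190

About the centre-of-mass axis, I_cm = (1/12)ML² = (1/12)(5.8)(0.99)² = 0.47371 kg·m².
Parallel axis theorem: I = I_cm + Md², so Md² = 0.6831 − 0.47371 = 0.20939 kg·m².
d = √(0.20939 / 5.8) = 0.19 m.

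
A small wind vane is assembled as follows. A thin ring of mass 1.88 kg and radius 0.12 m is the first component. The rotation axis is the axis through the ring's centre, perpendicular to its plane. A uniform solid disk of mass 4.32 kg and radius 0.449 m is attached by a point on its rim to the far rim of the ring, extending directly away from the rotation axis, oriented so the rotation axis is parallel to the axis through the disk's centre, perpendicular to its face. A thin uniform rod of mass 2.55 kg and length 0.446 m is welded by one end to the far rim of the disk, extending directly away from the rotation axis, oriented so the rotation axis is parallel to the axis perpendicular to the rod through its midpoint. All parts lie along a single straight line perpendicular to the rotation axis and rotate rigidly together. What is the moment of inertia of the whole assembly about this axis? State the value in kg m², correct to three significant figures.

5.83

Thin ring: I_cm = MR² = (1.88)(0.12)² = 0.027072 kg m²; axis through the centre, so I = 0.027072 kg m².
Solid disk: I_cm = (1/2)MR² = (1/2)(4.32)(0.449)² = 0.43546 kg m²; centre at d = 0.12 + 0.449 = 0.569 m, so the parallel axis theorem gives I = 0.43546 + (4.32)(0.569)² = 1.8341 kg m².
Thin rod: I_cm = (1/12)ML² = (1/12)(2.55)(0.446)² = 0.04227 kg m²; centre at d = 0.12 + 0.449 + 0.449 + 0.223 = 1.241 m, so the parallel axis theorem gives I = 0.04227 + (2.55)(1.241)² = 3.9695 kg m².
Total I = 0.027072 + 1.8341 + 3.9695 = 5.8307 kg m².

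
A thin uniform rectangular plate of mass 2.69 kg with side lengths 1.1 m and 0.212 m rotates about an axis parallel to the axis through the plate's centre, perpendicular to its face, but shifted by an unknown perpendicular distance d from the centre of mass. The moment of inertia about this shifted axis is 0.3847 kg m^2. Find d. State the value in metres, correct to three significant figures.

0.196

About the centre-of-mass axis, I_cm = (1/12)M(a²+b²) = (1/12)(2.69)[(1.1)² + (0.212)²] = 0.28132 kg m^2.
Parallel axis theorem: I = I_cm + Md², so Md² = 0.3847 − 0.28132 = 0.10338 kg m^2.
d = √(0.10338 / 2.69) = 0.19604 m.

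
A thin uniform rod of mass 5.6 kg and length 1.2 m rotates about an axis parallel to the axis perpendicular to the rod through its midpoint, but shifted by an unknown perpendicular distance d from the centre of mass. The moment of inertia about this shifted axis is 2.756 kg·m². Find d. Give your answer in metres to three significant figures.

0.610

About the centre-of-mass axis, I_cm = (1/12)ML² = (1/12)(5.6)(1.2)² = 0.672 kg·m².
Parallel axis theorem: I = I_cm + Md², so Md² = 2.756 − 0.672 = 2.084 kg·m².
d = √(2.084 / 5.6) = 0.61004 m.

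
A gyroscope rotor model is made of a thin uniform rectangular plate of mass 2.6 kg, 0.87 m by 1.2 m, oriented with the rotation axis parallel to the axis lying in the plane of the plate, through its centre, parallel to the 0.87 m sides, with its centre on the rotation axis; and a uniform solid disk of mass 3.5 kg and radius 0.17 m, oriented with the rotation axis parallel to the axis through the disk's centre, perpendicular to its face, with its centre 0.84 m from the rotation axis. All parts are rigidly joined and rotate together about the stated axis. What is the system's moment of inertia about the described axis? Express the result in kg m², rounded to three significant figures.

Rectangular plate: I_cm = (1/12)Mb² = (1/12)(2.6)(1.2)² = 0.312 kg m²; axis through the centre, so I = 0.312 kg m².
Solid disk: I_cm = (1/2)MR² = (1/2)(3.5)(0.17)² = 0.050575 kg m²; centre at d = 0.84 m, so I = I_cm + Md² gives I = 0.050575 + (3.5)(0.84)² = 2.5202 kg m².
Total I = 0.312 + 2.5202 = 2.8322 kg m².

2.83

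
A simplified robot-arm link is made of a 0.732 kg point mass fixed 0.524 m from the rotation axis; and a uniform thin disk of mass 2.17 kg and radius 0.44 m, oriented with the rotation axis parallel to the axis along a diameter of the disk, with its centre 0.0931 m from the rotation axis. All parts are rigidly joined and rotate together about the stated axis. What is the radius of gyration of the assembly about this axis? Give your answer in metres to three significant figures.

0.335

Point mass: I_cm = 0; centre at d = 0.524 m, so I = I_cm + Md² gives I = 0 + (0.732)(0.524)² = 0.20099 kg m^2.
Thin disk: I_cm = (1/4)MR² = (1/4)(2.17)(0.44)² = 0.10503 kg m^2; centre at d = 0.0931 m, so I = I_cm + Md² gives I = 0.10503 + (2.17)(0.0931)² = 0.12384 kg m^2.
Total I = 0.32483 kg m^2; total mass M = 2.902 kg.
k = √(I/M) = √(0.32483/2.902) = 0.33456 m.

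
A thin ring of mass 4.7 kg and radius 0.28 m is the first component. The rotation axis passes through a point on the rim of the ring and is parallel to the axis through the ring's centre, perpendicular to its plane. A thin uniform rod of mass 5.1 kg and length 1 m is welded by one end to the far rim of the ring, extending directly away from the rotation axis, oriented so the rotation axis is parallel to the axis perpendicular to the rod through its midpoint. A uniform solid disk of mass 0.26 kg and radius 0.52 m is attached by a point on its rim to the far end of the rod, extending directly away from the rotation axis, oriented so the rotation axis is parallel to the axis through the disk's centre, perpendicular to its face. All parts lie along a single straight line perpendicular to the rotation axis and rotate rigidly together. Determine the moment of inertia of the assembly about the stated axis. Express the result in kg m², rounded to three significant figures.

Thin ring: I_cm = MR² = (4.7)(0.28)² = 0.36848 kg m²; centre at d = 0.28 m, so the parallel axis theorem gives I = 0.36848 + (4.7)(0.28)² = 0.73696 kg m².
Thin rod: I_cm = (1/12)ML² = (1/12)(5.1)(1)² = 0.425 kg m²; centre at d = 0.28 + 0.28 + 0.5 = 1.06 m, so the parallel axis theorem gives I = 0.425 + (5.1)(1.06)² = 6.1554 kg m².
Solid disk: I_cm = (1/2)MR² = (1/2)(0.26)(0.52)² = 0.035152 kg m²; centre at d = 0.28 + 0.28 + 0.5 + 0.5 + 0.52 = 2.08 m, so the parallel axis theorem gives I = 0.035152 + (0.26)(2.08)² = 1.16 kg m².
Total I = 0.73696 + 6.1554 + 1.16 = 8.0523 kg m².

8.05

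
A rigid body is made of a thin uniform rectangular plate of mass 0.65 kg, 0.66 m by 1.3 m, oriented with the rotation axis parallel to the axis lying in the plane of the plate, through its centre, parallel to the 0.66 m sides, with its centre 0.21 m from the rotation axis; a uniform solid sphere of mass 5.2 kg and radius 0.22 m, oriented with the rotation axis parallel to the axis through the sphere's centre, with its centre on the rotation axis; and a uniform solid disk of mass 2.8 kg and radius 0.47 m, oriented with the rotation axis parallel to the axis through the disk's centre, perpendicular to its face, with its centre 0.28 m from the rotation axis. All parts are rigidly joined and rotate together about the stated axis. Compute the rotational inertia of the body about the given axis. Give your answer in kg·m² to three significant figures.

Rectangular plate: I_cm = (1/12)Mb² = (1/12)(0.65)(1.3)² = 0.091542 kg·m²; centre at d = 0.21 m, so I = I_cm + Md² gives I = 0.091542 + (0.65)(0.21)² = 0.12021 kg·m².
Solid sphere: I_cm = (2/5)MR² = (2/5)(5.2)(0.22)² = 0.10067 kg·m²; axis through the centre, so I = 0.10067 kg·m².
Solid disk: I_cm = (1/2)MR² = (1/2)(2.8)(0.47)² = 0.30926 kg·m²; centre at d = 0.28 m, so I = I_cm + Md² gives I = 0.30926 + (2.8)(0.28)² = 0.52878 kg·m².
Total I = 0.12021 + 0.10067 + 0.52878 = 0.74966 kg·m².

0.750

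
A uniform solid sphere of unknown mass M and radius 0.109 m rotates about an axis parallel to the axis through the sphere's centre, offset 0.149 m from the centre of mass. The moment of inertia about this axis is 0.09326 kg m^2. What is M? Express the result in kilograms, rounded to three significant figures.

I = I_cm + Md² = (2/5)MR² + Md² = M·[0.4·(0.109)² + (0.149)²] = M·0.026953.
So M = 0.09326 / 0.026953 = 3.46 kg.

3.46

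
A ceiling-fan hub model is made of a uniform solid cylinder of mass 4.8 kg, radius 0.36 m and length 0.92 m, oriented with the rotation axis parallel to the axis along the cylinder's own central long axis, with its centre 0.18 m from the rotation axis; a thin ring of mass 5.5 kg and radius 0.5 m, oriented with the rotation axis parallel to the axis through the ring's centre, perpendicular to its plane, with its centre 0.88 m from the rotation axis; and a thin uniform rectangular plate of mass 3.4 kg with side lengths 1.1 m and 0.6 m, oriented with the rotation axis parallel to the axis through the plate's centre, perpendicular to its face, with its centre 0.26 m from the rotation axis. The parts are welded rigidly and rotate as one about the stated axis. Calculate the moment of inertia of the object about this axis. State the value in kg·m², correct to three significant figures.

6.78

Solid cylinder: I_cm = (1/2)MR² = (1/2)(4.8)(0.36)² = 0.31104 kg·m²; centre at d = 0.18 m, so the parallel axis theorem gives I = 0.31104 + (4.8)(0.18)² = 0.46656 kg·m².
Thin ring: I_cm = MR² = (5.5)(0.5)² = 1.375 kg·m²; centre at d = 0.88 m, so the parallel axis theorem gives I = 1.375 + (5.5)(0.88)² = 5.6342 kg·m².
Rectangular plate: I_cm = (1/12)M(a²+b²) = (1/12)(3.4)[(1.1)² + (0.6)²] = 0.44483 kg·m²; centre at d = 0.26 m, so the parallel axis theorem gives I = 0.44483 + (3.4)(0.26)² = 0.67467 kg·m².
Total I = 0.46656 + 5.6342 + 0.67467 = 6.7754 kg·m².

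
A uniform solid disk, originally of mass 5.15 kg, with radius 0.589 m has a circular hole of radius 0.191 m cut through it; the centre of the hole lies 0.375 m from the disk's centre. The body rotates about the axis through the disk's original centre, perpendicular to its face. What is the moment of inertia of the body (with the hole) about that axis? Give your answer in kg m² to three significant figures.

0.807

Unpierced body about its centre: I₀ = (1/2)MR² = (1/2)(5.15)(0.589)² = 0.89332 kg m².
The removed disk has mass m = M·(r/R)² = (5.15)(0.191/0.589)² = 0.54156 kg (same uniform areal density).
Its moment of inertia about the rotation axis (parallel-axis theorem): I_hole = (1/2)mr² + md² = (1/2)(0.54156)(0.191)² + (0.54156)(0.375)² = 0.086035 kg m².
Treating the hole as negative mass, I = I₀ − I_hole = 0.89332 − 0.086035 = 0.80729 kg m².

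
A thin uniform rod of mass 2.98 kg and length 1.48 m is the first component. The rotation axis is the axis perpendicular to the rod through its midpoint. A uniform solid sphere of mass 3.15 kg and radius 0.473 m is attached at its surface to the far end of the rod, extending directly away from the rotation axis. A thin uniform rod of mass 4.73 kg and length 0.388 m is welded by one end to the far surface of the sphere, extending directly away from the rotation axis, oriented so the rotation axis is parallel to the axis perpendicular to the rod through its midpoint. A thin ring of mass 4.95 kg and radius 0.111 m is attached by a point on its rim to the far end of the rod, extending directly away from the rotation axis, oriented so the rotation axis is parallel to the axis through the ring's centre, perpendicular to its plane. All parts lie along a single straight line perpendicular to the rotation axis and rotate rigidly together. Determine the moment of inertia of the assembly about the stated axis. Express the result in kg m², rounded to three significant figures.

45.9

Thin rod: I_cm = (1/12)ML² = (1/12)(2.98)(1.48)² = 0.54395 kg m²; axis through the centre, so I = 0.54395 kg m².
Solid sphere: I_cm = (2/5)MR² = (2/5)(3.15)(0.473)² = 0.2819 kg m²; centre at d = 0.74 + 0.473 = 1.213 m, so the parallel axis theorem gives I = 0.2819 + (3.15)(1.213)² = 4.9167 kg m².
Thin rod: I_cm = (1/12)ML² = (1/12)(4.73)(0.388)² = 0.059339 kg m²; centre at d = 0.74 + 0.473 + 0.473 + 0.194 = 1.88 m, so the parallel axis theorem gives I = 0.059339 + (4.73)(1.88)² = 16.777 kg m².
Thin ring: I_cm = MR² = (4.95)(0.111)² = 0.060989 kg m²; centre at d = 0.74 + 0.473 + 0.473 + 0.194 + 0.194 + 0.111 = 2.185 m, so the parallel axis theorem gives I = 0.060989 + (4.95)(2.185)² = 23.693 kg m².
Total I = 0.54395 + 4.9167 + 16.777 + 23.693 = 45.931 kg m².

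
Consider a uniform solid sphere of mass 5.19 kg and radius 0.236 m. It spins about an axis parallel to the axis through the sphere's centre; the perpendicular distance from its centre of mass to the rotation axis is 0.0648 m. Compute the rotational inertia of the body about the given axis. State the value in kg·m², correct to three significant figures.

I_cm = (2/5)MR² = (2/5)(5.19)(0.236)² = 0.11562 kg·m²; centre at d = 0.0648 m, so the parallel axis theorem gives I = 0.11562 + (5.19)(0.0648)² = 0.13742 kg·m².

0.137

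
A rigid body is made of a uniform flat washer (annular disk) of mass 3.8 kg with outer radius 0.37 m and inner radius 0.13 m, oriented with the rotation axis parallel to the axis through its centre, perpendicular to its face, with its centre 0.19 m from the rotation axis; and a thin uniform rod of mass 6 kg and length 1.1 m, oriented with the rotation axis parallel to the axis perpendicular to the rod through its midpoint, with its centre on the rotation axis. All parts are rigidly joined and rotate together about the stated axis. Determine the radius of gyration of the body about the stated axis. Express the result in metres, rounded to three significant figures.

0.325

Annular disk: I_cm = (1/2)M(R²+r²) = (1/2)(3.8)[(0.37)² + (0.13)²] = 0.29222 kg·m²; centre at d = 0.19 m, so I = I_cm + Md² gives I = 0.29222 + (3.8)(0.19)² = 0.4294 kg·m².
Thin rod: I_cm = (1/12)ML² = (1/12)(6)(1.1)² = 0.605 kg·m²; axis through the centre, so I = 0.605 kg·m².
Total I = 1.0344 kg·m²; total mass M = 9.8 kg.
k = √(I/M) = √(1.0344/9.8) = 0.32489 m.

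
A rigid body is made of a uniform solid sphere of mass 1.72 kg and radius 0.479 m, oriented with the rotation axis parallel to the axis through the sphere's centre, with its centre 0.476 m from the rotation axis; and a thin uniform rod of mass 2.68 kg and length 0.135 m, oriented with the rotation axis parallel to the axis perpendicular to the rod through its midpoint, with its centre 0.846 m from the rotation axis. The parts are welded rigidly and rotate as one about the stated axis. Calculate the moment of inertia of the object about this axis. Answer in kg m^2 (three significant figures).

Solid sphere: I_cm = (2/5)MR² = (2/5)(1.72)(0.479)² = 0.15786 kg m^2; centre at d = 0.476 m, so I = I_cm + Md² gives I = 0.15786 + (1.72)(0.476)² = 0.54757 kg m^2.
Thin rod: I_cm = (1/12)ML² = (1/12)(2.68)(0.135)² = 0.0040703 kg m^2; centre at d = 0.846 m, so I = I_cm + Md² gives I = 0.0040703 + (2.68)(0.846)² = 1.9222 kg m^2.
Total I = 0.54757 + 1.9222 = 2.4698 kg m^2.

2.47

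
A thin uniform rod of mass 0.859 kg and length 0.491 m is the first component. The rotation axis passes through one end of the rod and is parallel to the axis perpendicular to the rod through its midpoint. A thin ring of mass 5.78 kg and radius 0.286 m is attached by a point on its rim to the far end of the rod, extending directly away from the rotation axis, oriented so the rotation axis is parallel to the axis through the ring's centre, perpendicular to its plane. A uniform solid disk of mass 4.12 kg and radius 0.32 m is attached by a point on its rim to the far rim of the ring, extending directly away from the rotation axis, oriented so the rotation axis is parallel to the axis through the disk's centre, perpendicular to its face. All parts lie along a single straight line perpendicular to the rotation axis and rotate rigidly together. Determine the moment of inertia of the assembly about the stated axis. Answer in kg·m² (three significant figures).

12.1

Thin rod: I_cm = (1/12)ML² = (1/12)(0.859)(0.491)² = 0.017257 kg·m²; centre at d = 0.2455 m, so the parallel axis theorem gives I = 0.017257 + (0.859)(0.2455)² = 0.06903 kg·m².
Thin ring: I_cm = MR² = (5.78)(0.286)² = 0.47278 kg·m²; centre at d = 0.2455 + 0.2455 + 0.286 = 0.777 m, so the parallel axis theorem gives I = 0.47278 + (5.78)(0.777)² = 3.9623 kg·m².
Solid disk: I_cm = (1/2)MR² = (1/2)(4.12)(0.32)² = 0.21094 kg·m²; centre at d = 0.2455 + 0.2455 + 0.286 + 0.286 + 0.32 = 1.383 m, so the parallel axis theorem gives I = 0.21094 + (4.12)(1.383)² = 8.0912 kg·m².
Total I = 0.06903 + 3.9623 + 8.0912 = 12.123 kg·m².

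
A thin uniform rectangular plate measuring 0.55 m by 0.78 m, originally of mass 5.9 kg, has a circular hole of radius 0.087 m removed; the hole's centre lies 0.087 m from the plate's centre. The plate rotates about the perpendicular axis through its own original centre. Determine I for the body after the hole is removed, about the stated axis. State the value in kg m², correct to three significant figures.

Unpierced body about its centre: I₀ = (1/12)M(a²+b²) = (1/12)(5.9)[(0.55)² + (0.78)²] = 0.44786 kg m².
The removed disk has mass m = M·πr²/(ab) = (5.9)·π(0.087)²/(0.55·0.78) = 0.32703 kg (same uniform areal density).
Its moment of inertia about the rotation axis (parallel-axis theorem): I_hole = (1/2)mr² + md² = (1/2)(0.32703)(0.087)² + (0.32703)(0.087)² = 0.0037129 kg m².
Treating the hole as negative mass, I = I₀ − I_hole = 0.44786 − 0.0037129 = 0.44415 kg m².

0.444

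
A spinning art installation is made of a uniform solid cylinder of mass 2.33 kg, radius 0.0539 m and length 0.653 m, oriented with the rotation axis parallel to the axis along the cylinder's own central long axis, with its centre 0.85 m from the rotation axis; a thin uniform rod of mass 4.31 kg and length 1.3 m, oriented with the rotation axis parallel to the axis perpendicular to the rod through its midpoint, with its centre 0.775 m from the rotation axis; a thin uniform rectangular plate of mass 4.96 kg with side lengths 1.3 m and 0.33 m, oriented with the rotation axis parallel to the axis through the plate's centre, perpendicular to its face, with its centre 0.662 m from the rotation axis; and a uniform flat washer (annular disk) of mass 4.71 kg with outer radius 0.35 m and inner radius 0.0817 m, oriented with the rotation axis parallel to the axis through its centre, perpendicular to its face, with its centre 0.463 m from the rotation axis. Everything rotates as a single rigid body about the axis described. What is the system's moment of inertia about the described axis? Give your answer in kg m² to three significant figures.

Solid cylinder: I_cm = (1/2)MR² = (1/2)(2.33)(0.0539)² = 0.0033846 kg m²; centre at d = 0.85 m, so the parallel axis theorem gives I = 0.0033846 + (2.33)(0.85)² = 1.6868 kg m².
Thin rod: I_cm = (1/12)ML² = (1/12)(4.31)(1.3)² = 0.60699 kg m²; centre at d = 0.775 m, so the parallel axis theorem gives I = 0.60699 + (4.31)(0.775)² = 3.1957 kg m².
Rectangular plate: I_cm = (1/12)M(a²+b²) = (1/12)(4.96)[(1.3)² + (0.33)²] = 0.74355 kg m²; centre at d = 0.662 m, so the parallel axis theorem gives I = 0.74355 + (4.96)(0.662)² = 2.9172 kg m².
Annular disk: I_cm = (1/2)M(R²+r²) = (1/2)(4.71)[(0.35)² + (0.0817)²] = 0.30421 kg m²; centre at d = 0.463 m, so the parallel axis theorem gives I = 0.30421 + (4.71)(0.463)² = 1.3139 kg m².
Total I = 1.6868 + 3.1957 + 2.9172 + 1.3139 = 9.1136 kg m².

9.11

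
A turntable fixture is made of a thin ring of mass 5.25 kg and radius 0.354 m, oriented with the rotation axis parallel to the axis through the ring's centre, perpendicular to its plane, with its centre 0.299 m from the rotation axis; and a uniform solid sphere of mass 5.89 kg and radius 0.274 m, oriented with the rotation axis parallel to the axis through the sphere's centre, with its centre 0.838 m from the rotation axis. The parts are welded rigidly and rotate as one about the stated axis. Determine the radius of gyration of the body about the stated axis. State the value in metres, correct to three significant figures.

0.699

Thin ring: I_cm = MR² = (5.25)(0.354)² = 0.65791 kg m^2; centre at d = 0.299 m, so I = I_cm + Md² gives I = 0.65791 + (5.25)(0.299)² = 1.1273 kg m^2.
Solid sphere: I_cm = (2/5)MR² = (2/5)(5.89)(0.274)² = 0.17688 kg m^2; centre at d = 0.838 m, so I = I_cm + Md² gives I = 0.17688 + (5.89)(0.838)² = 4.3131 kg m^2.
Total I = 5.4404 kg m^2; total mass M = 11.14 kg.
k = √(I/M) = √(5.4404/11.14) = 0.69883 m.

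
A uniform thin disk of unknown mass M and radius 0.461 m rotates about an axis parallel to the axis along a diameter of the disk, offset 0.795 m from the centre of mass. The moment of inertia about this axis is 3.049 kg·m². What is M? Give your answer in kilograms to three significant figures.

I = I_cm + Md² = (1/4)MR² + Md² = M·[0.25·(0.461)² + (0.795)²] = M·0.68516.
So M = 3.049 / 0.68516 = 4.4501 kg.

4.45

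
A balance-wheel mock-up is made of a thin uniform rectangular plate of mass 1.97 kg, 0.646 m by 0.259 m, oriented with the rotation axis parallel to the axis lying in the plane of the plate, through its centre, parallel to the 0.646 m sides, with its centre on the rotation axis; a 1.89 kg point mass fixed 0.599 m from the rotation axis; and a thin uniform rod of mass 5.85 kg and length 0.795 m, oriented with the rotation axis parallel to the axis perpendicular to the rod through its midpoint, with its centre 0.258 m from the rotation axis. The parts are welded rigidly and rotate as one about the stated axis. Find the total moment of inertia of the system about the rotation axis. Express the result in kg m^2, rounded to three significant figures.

1.39

Rectangular plate: I_cm = (1/12)Mb² = (1/12)(1.97)(0.259)² = 0.011012 kg m^2; axis through the centre, so I = 0.011012 kg m^2.
Point mass: I_cm = 0; centre at d = 0.599 m, so the parallel axis theorem gives I = 0 + (1.89)(0.599)² = 0.67813 kg m^2.
Thin rod: I_cm = (1/12)ML² = (1/12)(5.85)(0.795)² = 0.30811 kg m^2; centre at d = 0.258 m, so the parallel axis theorem gives I = 0.30811 + (5.85)(0.258)² = 0.69751 kg m^2.
Total I = 0.011012 + 0.67813 + 0.69751 = 1.3867 kg m^2.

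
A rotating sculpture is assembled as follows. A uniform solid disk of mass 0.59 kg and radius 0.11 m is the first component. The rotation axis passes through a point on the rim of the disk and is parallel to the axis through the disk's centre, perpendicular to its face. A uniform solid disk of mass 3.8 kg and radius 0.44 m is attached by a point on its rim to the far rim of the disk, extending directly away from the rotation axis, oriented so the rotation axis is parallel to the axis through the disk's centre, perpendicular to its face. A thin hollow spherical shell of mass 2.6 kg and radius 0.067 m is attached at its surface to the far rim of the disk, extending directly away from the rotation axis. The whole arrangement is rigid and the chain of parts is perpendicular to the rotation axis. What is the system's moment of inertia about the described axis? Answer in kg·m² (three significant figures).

Solid disk: I_cm = (1/2)MR² = (1/2)(0.59)(0.11)² = 0.0035695 kg·m²; centre at d = 0.11 m, so I = I_cm + Md² gives I = 0.0035695 + (0.59)(0.11)² = 0.010708 kg·m².
Solid disk: I_cm = (1/2)MR² = (1/2)(3.8)(0.44)² = 0.36784 kg·m²; centre at d = 0.11 + 0.11 + 0.44 = 0.66 m, so I = I_cm + Md² gives I = 0.36784 + (3.8)(0.66)² = 2.0231 kg·m².
Spherical shell: I_cm = (2/3)MR² = (2/3)(2.6)(0.067)² = 0.0077809 kg·m²; centre at d = 0.11 + 0.11 + 0.44 + 0.44 + 0.067 = 1.167 m, so I = I_cm + Md² gives I = 0.0077809 + (2.6)(1.167)² = 3.5487 kg·m².
Total I = 0.010708 + 2.0231 + 3.5487 = 5.5825 kg·m².

5.58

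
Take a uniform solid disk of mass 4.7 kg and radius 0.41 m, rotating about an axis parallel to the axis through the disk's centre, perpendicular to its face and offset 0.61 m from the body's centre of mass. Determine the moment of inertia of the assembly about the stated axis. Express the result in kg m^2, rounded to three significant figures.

I_cm = (1/2)MR² = (1/2)(4.7)(0.41)² = 0.39503 kg m^2; centre at d = 0.61 m, so the parallel axis theorem gives I = 0.39503 + (4.7)(0.61)² = 2.1439 kg m^2.

2.14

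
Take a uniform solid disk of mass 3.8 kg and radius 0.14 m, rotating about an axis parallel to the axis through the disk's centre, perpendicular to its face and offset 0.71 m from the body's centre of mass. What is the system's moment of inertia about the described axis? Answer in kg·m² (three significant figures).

1.95

I_cm = (1/2)MR² = (1/2)(3.8)(0.14)² = 0.03724 kg·m²; centre at d = 0.71 m, so the parallel axis theorem gives I = 0.03724 + (3.8)(0.71)² = 1.9528 kg·m².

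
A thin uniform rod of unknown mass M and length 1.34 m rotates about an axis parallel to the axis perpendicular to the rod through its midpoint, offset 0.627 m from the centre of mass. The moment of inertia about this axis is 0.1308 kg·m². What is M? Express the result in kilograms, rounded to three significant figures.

0.241

I = I_cm + Md² = (1/12)ML² + Md² = M·[0.0833333·(1.34)² + (0.627)²] = M·0.54276.
So M = 0.1308 / 0.54276 = 0.24099 kg.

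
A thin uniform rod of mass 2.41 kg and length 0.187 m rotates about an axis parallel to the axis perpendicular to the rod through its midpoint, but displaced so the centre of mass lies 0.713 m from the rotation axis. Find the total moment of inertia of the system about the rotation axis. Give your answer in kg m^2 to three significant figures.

1.23

I_cm = (1/12)ML² = (1/12)(2.41)(0.187)² = 0.0070229 kg m^2; centre at d = 0.713 m, so the parallel axis theorem gives I = 0.0070229 + (2.41)(0.713)² = 1.2322 kg m^2.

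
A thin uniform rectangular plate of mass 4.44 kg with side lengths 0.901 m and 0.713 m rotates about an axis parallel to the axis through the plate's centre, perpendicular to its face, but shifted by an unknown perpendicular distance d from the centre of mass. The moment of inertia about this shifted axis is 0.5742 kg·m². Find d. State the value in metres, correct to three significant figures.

0.139

About the centre-of-mass axis, I_cm = (1/12)M(a²+b²) = (1/12)(4.44)[(0.901)² + (0.713)²] = 0.48846 kg·m².
Parallel axis theorem: I = I_cm + Md², so Md² = 0.5742 − 0.48846 = 0.085737 kg·m².
d = √(0.085737 / 4.44) = 0.13896 m.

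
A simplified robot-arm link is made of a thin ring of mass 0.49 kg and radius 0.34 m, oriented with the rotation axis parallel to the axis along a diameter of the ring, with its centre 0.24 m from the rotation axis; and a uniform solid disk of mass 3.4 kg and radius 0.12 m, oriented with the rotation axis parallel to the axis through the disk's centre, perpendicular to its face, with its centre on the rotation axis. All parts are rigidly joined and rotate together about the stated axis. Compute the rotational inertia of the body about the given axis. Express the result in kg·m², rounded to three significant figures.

Thin ring: I_cm = (1/2)MR² = (1/2)(0.49)(0.34)² = 0.028322 kg·m²; centre at d = 0.24 m, so I = I_cm + Md² gives I = 0.028322 + (0.49)(0.24)² = 0.056546 kg·m².
Solid disk: I_cm = (1/2)MR² = (1/2)(3.4)(0.12)² = 0.02448 kg·m²; axis through the centre, so I = 0.02448 kg·m².
Total I = 0.056546 + 0.02448 = 0.081026 kg·m².

0.0810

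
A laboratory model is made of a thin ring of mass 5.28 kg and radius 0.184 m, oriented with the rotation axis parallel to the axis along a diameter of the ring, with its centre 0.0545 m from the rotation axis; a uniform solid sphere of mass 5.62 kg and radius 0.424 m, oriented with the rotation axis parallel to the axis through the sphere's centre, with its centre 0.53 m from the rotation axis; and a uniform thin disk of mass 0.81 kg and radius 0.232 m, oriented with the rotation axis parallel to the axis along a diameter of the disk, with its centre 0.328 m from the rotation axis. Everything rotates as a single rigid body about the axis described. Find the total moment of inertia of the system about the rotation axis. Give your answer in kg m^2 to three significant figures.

2.19

Thin ring: I_cm = (1/2)MR² = (1/2)(5.28)(0.184)² = 0.08938 kg m^2; centre at d = 0.0545 m, so the parallel axis theorem gives I = 0.08938 + (5.28)(0.0545)² = 0.10506 kg m^2.
Solid sphere: I_cm = (2/5)MR² = (2/5)(5.62)(0.424)² = 0.40414 kg m^2; centre at d = 0.53 m, so the parallel axis theorem gives I = 0.40414 + (5.62)(0.53)² = 1.9828 kg m^2.
Thin disk: I_cm = (1/4)MR² = (1/4)(0.81)(0.232)² = 0.010899 kg m^2; centre at d = 0.328 m, so the parallel axis theorem gives I = 0.010899 + (0.81)(0.328)² = 0.098042 kg m^2.
Total I = 0.10506 + 1.9828 + 0.098042 = 2.1859 kg m^2.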